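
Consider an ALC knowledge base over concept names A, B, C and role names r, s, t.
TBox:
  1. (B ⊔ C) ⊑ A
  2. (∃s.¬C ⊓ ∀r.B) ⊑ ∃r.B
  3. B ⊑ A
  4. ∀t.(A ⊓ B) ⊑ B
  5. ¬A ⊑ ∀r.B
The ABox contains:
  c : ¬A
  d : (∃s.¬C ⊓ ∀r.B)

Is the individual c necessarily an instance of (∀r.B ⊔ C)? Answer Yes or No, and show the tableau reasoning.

1. c : (∀r.B ⊔ C)?  L(c) = {¬A} ∪ {(∃r.¬B ⊓ ¬C)}
   clash {A, ¬A} at c — c ∈ (∀r.B ⊔ C)
2. Hence c : (∀r.B ⊔ C): entailed.

Yes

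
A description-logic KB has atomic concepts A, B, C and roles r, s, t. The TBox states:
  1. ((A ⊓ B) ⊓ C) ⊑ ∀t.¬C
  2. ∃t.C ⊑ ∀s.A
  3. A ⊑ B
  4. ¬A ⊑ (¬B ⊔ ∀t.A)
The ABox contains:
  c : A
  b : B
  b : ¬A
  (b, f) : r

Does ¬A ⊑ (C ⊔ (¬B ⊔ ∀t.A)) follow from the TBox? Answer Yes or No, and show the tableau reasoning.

1. ¬A ⊑ (C ⊔ (¬B ⊔ ∀t.A))  ⇔  (¬A ⊓ (¬C ⊓ (B ⊓ ∃t.¬A))) unsat w.r.t. T
   all branches close; clash {A, ¬A} at an ∃-successor
2. Hence ¬A ⊑ (C ⊔ (¬B ⊔ ∀t.A)): entailed.

Yes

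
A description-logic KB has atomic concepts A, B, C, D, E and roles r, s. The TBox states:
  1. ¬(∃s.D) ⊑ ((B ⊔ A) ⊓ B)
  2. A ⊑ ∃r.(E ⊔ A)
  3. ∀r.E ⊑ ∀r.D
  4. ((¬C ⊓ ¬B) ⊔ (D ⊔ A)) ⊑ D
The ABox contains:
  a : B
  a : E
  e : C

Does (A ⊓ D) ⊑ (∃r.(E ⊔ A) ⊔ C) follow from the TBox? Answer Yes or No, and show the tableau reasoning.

Yes

1. (A ⊓ D) ⊑ (∃r.(E ⊔ A) ⊔ C)  ⇔  ((A ⊓ D) ⊓ (∀r.(¬E ⊓ ¬A) ⊓ ¬C)) unsat w.r.t. T
   all branches close; clash {A, ¬A} at an ∃-successor
2. Hence (A ⊓ D) ⊑ (∃r.(E ⊔ A) ⊔ C): entailed.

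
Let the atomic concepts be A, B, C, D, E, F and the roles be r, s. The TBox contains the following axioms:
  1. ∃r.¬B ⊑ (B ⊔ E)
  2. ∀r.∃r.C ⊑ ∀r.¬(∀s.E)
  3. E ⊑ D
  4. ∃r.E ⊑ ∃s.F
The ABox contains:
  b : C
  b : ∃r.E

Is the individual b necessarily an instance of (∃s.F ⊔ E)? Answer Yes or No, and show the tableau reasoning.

Yes

1. b : (∃s.F ⊔ E)?  L(b) = {C, ∃r.E} ∪ {(∀s.¬F ⊓ ¬E)}
   clash {E, ¬E} at b — b ∈ (∃s.F ⊔ E)
2. Hence b : (∃s.F ⊔ E): entailed.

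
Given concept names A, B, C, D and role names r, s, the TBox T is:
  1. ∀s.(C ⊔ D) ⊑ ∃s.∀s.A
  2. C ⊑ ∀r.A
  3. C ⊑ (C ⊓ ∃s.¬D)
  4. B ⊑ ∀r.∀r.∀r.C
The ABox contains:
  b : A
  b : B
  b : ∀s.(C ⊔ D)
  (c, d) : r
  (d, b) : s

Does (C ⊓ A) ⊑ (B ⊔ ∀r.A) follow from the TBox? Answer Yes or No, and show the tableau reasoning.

Yes

1. (C ⊓ A) ⊑ (B ⊔ ∀r.A)  ⇔  ((C ⊓ A) ⊓ (¬B ⊓ ∃r.¬A)) unsat w.r.t. T
   all branches close; clash {A, ¬A} at an ∃-successor
2. Hence (C ⊓ A) ⊑ (B ⊔ ∀r.A): entailed.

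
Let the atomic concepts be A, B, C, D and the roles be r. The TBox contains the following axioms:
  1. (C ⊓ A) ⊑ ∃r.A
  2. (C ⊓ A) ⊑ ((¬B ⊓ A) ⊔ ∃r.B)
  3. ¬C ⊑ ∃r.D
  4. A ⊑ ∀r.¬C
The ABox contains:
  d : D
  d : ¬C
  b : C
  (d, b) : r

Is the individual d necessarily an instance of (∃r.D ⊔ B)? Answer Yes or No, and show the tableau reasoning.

1. d : (∃r.D ⊔ B)?  L(d) = {D, ¬C} ∪ {(∀r.¬D ⊓ ¬B)}
   clash {C, ¬C} at b — d ∈ (∃r.D ⊔ B)
2. Hence d : (∃r.D ⊔ B): entailed.

Yes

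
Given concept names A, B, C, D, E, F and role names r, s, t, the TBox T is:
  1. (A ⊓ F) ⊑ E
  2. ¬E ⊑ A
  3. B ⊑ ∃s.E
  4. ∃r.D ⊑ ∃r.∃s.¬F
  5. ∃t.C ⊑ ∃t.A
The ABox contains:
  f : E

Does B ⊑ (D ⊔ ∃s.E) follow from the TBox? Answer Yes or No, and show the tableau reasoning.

Yes

1. B ⊑ (D ⊔ ∃s.E)  ⇔  (B ⊓ (¬D ⊓ ∀s.¬E)) unsat w.r.t. T
   all branches close; clash {E, ¬E} at an ∃-successor
2. Hence B ⊑ (D ⊔ ∃s.E): entailed.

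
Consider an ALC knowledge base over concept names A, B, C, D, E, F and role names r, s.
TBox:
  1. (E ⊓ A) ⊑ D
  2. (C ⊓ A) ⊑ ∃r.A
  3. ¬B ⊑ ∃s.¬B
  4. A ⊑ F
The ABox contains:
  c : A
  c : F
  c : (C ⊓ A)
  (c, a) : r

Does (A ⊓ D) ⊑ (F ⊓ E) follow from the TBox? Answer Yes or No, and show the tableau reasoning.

No

1. (A ⊓ D) ⊑ (F ⊓ E)  ⇔  ((A ⊓ D) ⊓ (¬F ⊔ ¬E)) unsat w.r.t. T
   apply at x₀: A⊑F
   open: L(x₀) ⊇ {A, B, D, F, ¬C, …}
2. Hence (A ⊓ D) ⊑ (F ⊓ E): not entailed.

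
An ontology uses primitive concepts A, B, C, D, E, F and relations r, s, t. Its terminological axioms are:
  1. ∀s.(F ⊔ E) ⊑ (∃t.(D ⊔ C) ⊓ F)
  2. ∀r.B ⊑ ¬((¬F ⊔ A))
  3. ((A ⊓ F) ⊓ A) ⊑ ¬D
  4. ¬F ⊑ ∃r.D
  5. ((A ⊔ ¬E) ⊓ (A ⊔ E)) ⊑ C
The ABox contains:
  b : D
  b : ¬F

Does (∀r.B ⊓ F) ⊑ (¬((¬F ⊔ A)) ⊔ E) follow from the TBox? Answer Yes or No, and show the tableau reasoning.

Yes

1. (∀r.B ⊓ F) ⊑ (¬((¬F ⊔ A)) ⊔ E)  ⇔  ((∀r.B ⊓ F) ⊓ ((¬F ⊔ A) ⊓ ¬E)) unsat w.r.t. T
   all branches close; clash {A, ¬A} at x₀
2. Hence (∀r.B ⊓ F) ⊑ (¬((¬F ⊔ A)) ⊔ E): entailed.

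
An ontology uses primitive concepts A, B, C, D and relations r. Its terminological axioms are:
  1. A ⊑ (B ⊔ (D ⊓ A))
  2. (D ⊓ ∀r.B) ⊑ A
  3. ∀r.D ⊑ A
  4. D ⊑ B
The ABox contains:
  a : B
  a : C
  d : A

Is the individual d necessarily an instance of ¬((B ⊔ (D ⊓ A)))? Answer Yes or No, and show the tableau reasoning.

1. d : ¬((B ⊔ (D ⊓ A)))?  L(d) = {A} ∪ {(B ⊔ (D ⊓ A))}
   open: L(d) ⊇ {A, B} — d ∉ ¬((B ⊔ (D ⊓ A))) possible
2. Hence d : ¬((B ⊔ (D ⊓ A))): not entailed.

No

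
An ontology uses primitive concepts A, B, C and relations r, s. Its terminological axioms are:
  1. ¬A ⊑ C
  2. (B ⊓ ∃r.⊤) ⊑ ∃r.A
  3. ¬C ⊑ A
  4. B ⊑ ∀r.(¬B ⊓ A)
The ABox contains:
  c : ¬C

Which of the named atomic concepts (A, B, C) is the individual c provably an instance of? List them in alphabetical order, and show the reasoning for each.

1. c : A?  L(c) = {¬C} ∪ {¬A}
   clash {C, ¬C} at c — c ∈ A
2. c : B?  L(c) = {¬C} ∪ {¬B}
   apply at c: ¬C⊑A
   open: L(c) ⊇ {A, ¬B, ¬C} — c ∉ B possible
3. c : C?  L(c) = {¬C} ∪ {¬C}
   apply at c: ¬C⊑A
   open: L(c) ⊇ {A, ¬B, ¬C} — c ∉ C possible
4. Entailed for c: {A}

{A}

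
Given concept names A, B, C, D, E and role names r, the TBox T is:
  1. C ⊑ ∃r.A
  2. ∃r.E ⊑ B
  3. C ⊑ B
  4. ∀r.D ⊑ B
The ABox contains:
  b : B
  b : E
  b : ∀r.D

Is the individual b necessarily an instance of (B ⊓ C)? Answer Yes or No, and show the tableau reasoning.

1. b : (B ⊓ C)?  L(b) = {B, E, ∀r.D} ∪ {(¬B ⊔ ¬C)}
   open: L(b) ⊇ {B, E, ¬C, ∀r.D} — b ∉ (B ⊓ C) possible
2. Hence b : (B ⊓ C): not entailed.

No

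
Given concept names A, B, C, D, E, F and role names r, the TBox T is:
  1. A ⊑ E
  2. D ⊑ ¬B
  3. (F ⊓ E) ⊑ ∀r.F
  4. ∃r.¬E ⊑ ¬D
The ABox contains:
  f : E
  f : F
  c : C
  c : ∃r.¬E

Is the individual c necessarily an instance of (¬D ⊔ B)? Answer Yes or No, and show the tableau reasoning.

1. c : (¬D ⊔ B)?  L(c) = {C, ∃r.¬E} ∪ {(D ⊓ ¬B)}
   clash {D, ¬D} at c — c ∈ (¬D ⊔ B)
2. Hence c : (¬D ⊔ B): entailed.

Yes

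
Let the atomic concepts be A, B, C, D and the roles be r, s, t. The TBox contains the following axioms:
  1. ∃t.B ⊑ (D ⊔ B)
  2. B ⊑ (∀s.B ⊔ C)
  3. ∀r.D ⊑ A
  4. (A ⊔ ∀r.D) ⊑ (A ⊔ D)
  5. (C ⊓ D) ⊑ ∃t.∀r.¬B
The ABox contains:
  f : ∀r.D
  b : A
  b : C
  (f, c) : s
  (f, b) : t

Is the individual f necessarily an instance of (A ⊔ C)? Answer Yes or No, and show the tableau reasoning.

Yes

1. f : (A ⊔ C)?  L(f) = {∀r.D} ∪ {(¬A ⊓ ¬C)}
   clash {C, ¬C} at f — f ∈ (A ⊔ C)
2. Hence f : (A ⊔ C): entailed.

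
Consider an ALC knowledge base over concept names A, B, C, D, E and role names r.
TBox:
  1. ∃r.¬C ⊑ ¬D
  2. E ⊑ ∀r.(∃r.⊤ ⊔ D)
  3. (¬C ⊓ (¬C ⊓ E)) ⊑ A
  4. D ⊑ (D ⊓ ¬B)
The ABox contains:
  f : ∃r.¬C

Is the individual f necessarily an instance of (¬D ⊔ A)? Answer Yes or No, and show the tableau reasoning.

1. f : (¬D ⊔ A)?  L(f) = {∃r.¬C} ∪ {(D ⊓ ¬A)}
   clash {D, ¬D} at f — f ∈ (¬D ⊔ A)
2. Hence f : (¬D ⊔ A): entailed.

Yes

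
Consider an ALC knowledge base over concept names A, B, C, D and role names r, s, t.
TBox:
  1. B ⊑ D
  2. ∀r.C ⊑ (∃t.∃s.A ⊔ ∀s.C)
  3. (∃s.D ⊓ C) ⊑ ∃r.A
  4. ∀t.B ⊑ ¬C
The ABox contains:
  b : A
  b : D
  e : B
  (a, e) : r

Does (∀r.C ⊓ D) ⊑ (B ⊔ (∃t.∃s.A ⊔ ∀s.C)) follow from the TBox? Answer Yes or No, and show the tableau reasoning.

Yes

1. (∀r.C ⊓ D) ⊑ (B ⊔ (∃t.∃s.A ⊔ ∀s.C))  ⇔  ((∀r.C ⊓ D) ⊓ (¬B ⊓ (∀t.∀s.¬A ⊓ ∃s.¬C))) unsat w.r.t. T
   all branches close; clash {C, ¬C} at an ∃-successor
2. Hence (∀r.C ⊓ D) ⊑ (B ⊔ (∃t.∃s.A ⊔ ∀s.C)): entailed.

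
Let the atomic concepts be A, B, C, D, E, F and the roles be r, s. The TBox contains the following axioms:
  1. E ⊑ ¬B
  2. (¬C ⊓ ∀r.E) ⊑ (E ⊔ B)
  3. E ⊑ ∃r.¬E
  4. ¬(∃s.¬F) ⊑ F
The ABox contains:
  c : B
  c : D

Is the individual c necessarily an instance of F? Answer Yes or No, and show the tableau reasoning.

No

1. c : F?  L(c) = {B, D} ∪ {¬F}
   open: L(c) ⊇ {B, C, D, ¬E, ¬F, …} (+ ∃-successors) — c ∉ F possible
2. Hence c : F: not entailed.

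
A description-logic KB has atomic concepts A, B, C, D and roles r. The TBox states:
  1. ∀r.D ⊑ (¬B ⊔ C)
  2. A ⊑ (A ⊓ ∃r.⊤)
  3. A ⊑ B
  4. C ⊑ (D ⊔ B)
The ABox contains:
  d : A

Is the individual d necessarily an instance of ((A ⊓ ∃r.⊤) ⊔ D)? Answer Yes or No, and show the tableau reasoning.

Yes

1. d : ((A ⊓ ∃r.⊤) ⊔ D)?  L(d) = {A} ∪ {((¬A ⊔ ∀r.⊥) ⊓ ¬D)}
   clash ⊥ at an ∃-successor — d ∈ ((A ⊓ ∃r.⊤) ⊔ D)
2. Hence d : ((A ⊓ ∃r.⊤) ⊔ D): entailed.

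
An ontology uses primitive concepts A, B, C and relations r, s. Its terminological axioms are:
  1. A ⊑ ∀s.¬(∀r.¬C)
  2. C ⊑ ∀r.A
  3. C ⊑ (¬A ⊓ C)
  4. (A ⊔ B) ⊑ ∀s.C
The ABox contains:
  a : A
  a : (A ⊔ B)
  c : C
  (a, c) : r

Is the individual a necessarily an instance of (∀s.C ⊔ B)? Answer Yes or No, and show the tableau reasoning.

Yes

1. a : (∀s.C ⊔ B)?  L(a) = {A, (A ⊔ B)} ∪ {(∃s.¬C ⊓ ¬B)}
   clash {A, ¬A} at a — a ∈ (∀s.C ⊔ B)
2. Hence a : (∀s.C ⊔ B): entailed.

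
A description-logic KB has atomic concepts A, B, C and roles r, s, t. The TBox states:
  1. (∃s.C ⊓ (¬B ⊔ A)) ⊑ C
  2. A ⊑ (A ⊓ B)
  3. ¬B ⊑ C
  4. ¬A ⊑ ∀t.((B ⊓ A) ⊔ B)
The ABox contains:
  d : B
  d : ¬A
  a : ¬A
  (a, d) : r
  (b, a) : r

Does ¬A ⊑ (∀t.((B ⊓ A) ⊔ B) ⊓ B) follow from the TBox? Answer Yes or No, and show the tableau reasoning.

1. ¬A ⊑ (∀t.((B ⊓ A) ⊔ B) ⊓ B)  ⇔  (¬A ⊓ (∃t.((¬B ⊔ ¬A) ⊓ ¬B) ⊔ ¬B)) unsat w.r.t. T
   apply at x₀: ¬A⊑∀t.((B ⊓ A) ⊔ B)
   open: L(x₀) ⊇ {C, ¬A, ¬B, ∀t.((B ⊓ A) ⊔ B)}
2. Hence ¬A ⊑ (∀t.((B ⊓ A) ⊔ B) ⊓ B): not entailed.

No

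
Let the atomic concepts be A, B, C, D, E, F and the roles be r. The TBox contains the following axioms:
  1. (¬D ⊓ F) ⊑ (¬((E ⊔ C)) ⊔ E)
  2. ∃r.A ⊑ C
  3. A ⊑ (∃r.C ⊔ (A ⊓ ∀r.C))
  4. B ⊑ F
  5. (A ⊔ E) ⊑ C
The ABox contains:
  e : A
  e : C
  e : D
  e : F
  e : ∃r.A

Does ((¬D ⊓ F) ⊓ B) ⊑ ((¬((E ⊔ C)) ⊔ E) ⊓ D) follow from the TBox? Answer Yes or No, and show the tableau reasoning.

No

1. ((¬D ⊓ F) ⊓ B) ⊑ ((¬((E ⊔ C)) ⊔ E) ⊓ D)  ⇔  (((¬D ⊓ F) ⊓ B) ⊓ (((E ⊔ C) ⊓ ¬E) ⊔ ¬D)) unsat w.r.t. T
   apply at x₀: (¬D ⊓ F)⊑(¬((E ⊔ C)) ⊔ E)
   open: L(x₀) ⊇ {B, F, ¬A, ¬C, ¬D, …}
2. Hence ((¬D ⊓ F) ⊓ B) ⊑ ((¬((E ⊔ C)) ⊔ E) ⊓ D): not entailed.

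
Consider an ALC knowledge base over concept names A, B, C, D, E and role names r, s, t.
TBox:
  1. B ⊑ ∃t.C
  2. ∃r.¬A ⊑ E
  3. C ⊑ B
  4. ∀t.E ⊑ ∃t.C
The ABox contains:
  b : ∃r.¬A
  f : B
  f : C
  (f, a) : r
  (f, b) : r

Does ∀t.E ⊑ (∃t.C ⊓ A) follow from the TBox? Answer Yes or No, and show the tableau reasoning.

No

1. ∀t.E ⊑ (∃t.C ⊓ A)  ⇔  (∀t.E ⊓ (∀t.¬C ⊔ ¬A)) unsat w.r.t. T
   apply at x₀: ∀t.E⊑∃t.C
   open: L(x₀) ⊇ {¬A, ¬B, ¬C, ∀r.A, ∀t.E, …} (+ ∃-successors)
2. Hence ∀t.E ⊑ (∃t.C ⊓ A): not entailed.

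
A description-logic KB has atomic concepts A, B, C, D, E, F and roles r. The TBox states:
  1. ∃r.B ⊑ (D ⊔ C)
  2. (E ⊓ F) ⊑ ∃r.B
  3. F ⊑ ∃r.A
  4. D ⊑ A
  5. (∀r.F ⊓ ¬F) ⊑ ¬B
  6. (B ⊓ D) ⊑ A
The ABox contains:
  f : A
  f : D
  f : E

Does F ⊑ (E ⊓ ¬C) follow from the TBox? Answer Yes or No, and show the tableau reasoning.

1. F ⊑ (E ⊓ ¬C)  ⇔  (F ⊓ (¬E ⊔ C)) unsat w.r.t. T
   apply at x₀: F⊑∃r.A
   open: L(x₀) ⊇ {F, ¬D, ¬E, ∀r.¬B, ∃r.A} (+ ∃-successors)
2. Hence F ⊑ (E ⊓ ¬C): not entailed.

No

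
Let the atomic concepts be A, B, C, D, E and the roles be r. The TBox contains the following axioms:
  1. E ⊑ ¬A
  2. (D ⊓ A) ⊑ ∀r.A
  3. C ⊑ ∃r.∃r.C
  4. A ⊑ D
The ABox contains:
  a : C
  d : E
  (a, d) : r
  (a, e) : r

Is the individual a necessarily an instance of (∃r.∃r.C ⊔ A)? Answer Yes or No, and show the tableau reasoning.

Yes

1. a : (∃r.∃r.C ⊔ A)?  L(a) = {C} ∪ {(∀r.∀r.¬C ⊓ ¬A)}
   clash {A, ¬A} at d — a ∈ (∃r.∃r.C ⊔ A)
2. Hence a : (∃r.∃r.C ⊔ A): entailed.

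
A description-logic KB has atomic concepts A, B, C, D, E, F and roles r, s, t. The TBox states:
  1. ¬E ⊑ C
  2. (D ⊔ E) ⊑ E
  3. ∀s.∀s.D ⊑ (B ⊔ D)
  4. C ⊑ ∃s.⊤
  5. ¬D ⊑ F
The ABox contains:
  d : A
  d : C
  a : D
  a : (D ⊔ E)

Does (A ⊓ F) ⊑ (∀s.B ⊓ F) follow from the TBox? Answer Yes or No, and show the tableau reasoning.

No

1. (A ⊓ F) ⊑ (∀s.B ⊓ F)  ⇔  ((A ⊓ F) ⊓ (∃s.¬B ⊔ ¬F)) unsat w.r.t. T
   open: L(x₀) ⊇ {A, E, F, ¬C, ∃s.¬B, …} (+ ∃-successors)
2. Hence (A ⊓ F) ⊑ (∀s.B ⊓ F): not entailed.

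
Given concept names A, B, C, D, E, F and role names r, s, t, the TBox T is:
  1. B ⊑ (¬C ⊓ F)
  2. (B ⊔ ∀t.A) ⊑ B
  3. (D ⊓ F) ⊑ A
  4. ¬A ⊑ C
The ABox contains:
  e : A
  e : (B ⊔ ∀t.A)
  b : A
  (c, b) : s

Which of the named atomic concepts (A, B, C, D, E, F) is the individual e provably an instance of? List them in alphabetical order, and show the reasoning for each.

{A, B, F}

1. e : A?  L(e) = {A, (B ⊔ ∀t.A)} ∪ {¬A}
   clash {A, ¬A} at e — e ∈ A
2. e : B?  L(e) = {A, (B ⊔ ∀t.A)} ∪ {¬B}
   clash {B, ¬B} at e — e ∈ B
3. e : C?  L(e) = {A, (B ⊔ ∀t.A)} ∪ {¬C}
   apply at e: (B ⊔ ∀t.A)⊑B
   open: L(e) ⊇ {A, B, F, ¬C} — e ∉ C possible
4. e : D?  L(e) = {A, (B ⊔ ∀t.A)} ∪ {¬D}
   apply at e: (B ⊔ ∀t.A)⊑B
   open: L(e) ⊇ {A, B, F, ¬C, ¬D} — e ∉ D possible
5. e : E?  L(e) = {A, (B ⊔ ∀t.A)} ∪ {¬E}
   apply at e: (B ⊔ ∀t.A)⊑B
   open: L(e) ⊇ {A, B, F, ¬C, ¬E} — e ∉ E possible
6. e : F?  L(e) = {A, (B ⊔ ∀t.A)} ∪ {¬F}
   clash {F, ¬F} at e — e ∈ F
7. Entailed for e: {A, B, F}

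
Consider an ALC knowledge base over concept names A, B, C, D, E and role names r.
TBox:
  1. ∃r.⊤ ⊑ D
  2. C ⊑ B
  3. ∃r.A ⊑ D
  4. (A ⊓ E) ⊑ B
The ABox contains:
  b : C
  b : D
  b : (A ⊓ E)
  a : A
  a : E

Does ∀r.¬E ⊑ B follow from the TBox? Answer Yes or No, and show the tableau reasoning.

1. ∀r.¬E ⊑ B  ⇔  (∀r.¬E ⊓ ¬B) unsat w.r.t. T
   open: L(x₀) ⊇ {¬A, ¬B, ¬C, ∀r.¬A, ∀r.¬E, …}
2. Hence ∀r.¬E ⊑ B: not entailed.

No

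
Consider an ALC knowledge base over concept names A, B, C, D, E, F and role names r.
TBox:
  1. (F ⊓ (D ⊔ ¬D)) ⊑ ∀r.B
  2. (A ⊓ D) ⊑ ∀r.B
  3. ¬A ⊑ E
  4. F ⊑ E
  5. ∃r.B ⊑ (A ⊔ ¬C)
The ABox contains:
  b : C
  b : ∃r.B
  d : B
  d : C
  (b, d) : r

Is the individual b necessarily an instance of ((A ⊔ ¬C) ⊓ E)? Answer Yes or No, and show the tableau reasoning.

1. b : ((A ⊔ ¬C) ⊓ E)?  L(b) = {C, ∃r.B} ∪ {((¬A ⊓ C) ⊔ ¬E)}
   apply at b: ∃r.B⊑(A ⊔ ¬C)
   open: L(b) ⊇ {A, C, ¬D, ¬E, ¬F, …} (+ ∃-successors) — b ∉ ((A ⊔ ¬C) ⊓ E) possible
2. Hence b : ((A ⊔ ¬C) ⊓ E): not entailed.

No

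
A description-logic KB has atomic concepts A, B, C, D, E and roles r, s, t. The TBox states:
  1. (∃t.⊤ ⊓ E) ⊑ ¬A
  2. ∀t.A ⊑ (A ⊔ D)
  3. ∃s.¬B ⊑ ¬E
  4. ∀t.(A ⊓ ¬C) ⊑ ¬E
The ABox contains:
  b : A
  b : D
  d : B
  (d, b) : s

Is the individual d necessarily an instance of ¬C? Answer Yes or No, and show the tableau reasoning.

1. d : ¬C?  L(d) = {B} ∪ {C}
   open: L(d) ⊇ {A, B, C, ¬E, ∀s.B, …} — d ∉ ¬C possible
2. Hence d : ¬C: not entailed.

No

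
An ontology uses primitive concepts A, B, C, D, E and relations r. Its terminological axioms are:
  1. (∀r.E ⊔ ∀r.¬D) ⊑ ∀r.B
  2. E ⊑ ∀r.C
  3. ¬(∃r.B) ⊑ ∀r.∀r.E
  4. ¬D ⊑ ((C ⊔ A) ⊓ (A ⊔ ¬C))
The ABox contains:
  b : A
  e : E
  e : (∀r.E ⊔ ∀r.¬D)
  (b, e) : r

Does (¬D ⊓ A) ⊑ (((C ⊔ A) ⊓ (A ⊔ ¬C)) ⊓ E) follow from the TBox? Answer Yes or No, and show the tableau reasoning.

1. (¬D ⊓ A) ⊑ (((C ⊔ A) ⊓ (A ⊔ ¬C)) ⊓ E)  ⇔  ((¬D ⊓ A) ⊓ (((¬C ⊓ ¬A) ⊔ (¬A ⊓ C)) ⊔ ¬E)) unsat w.r.t. T
   apply at x₀: ¬D⊑((C ⊔ A) ⊓ (A ⊔ ¬C))
   open: L(x₀) ⊇ {A, ¬D, ¬E, ∃r.B, ∃r.D, …} (+ ∃-successors)
2. Hence (¬D ⊓ A) ⊑ (((C ⊔ A) ⊓ (A ⊔ ¬C)) ⊓ E): not entailed.

No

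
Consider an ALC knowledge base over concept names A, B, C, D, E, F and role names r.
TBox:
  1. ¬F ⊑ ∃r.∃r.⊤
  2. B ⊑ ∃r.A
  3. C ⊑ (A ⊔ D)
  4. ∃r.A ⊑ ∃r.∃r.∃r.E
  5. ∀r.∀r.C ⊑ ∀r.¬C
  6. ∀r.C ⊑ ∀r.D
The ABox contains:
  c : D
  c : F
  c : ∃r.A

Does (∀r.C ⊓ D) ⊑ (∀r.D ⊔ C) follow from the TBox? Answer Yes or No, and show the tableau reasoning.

1. (∀r.C ⊓ D) ⊑ (∀r.D ⊔ C)  ⇔  ((∀r.C ⊓ D) ⊓ (∃r.¬D ⊓ ¬C)) unsat w.r.t. T
   all branches close; clash {C, ¬C} at an ∃-successor
2. Hence (∀r.C ⊓ D) ⊑ (∀r.D ⊔ C): entailed.

Yes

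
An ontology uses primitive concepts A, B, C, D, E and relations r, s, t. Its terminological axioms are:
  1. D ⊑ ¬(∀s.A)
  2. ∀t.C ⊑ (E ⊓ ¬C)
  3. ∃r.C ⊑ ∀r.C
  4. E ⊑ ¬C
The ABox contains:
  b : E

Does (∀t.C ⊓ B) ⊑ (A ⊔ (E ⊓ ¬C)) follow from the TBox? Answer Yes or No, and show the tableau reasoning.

Yes

1. (∀t.C ⊓ B) ⊑ (A ⊔ (E ⊓ ¬C))  ⇔  ((∀t.C ⊓ B) ⊓ (¬A ⊓ (¬E ⊔ C))) unsat w.r.t. T
   all branches close; clash {C, ¬C} at x₀
2. Hence (∀t.C ⊓ B) ⊑ (A ⊔ (E ⊓ ¬C)): entailed.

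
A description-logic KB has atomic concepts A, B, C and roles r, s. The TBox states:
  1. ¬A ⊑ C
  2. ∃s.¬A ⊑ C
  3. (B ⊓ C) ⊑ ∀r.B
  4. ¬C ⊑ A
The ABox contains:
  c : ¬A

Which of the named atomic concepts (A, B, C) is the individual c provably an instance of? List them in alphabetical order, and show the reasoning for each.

{C}

1. c : A?  L(c) = {¬A} ∪ {¬A}
   apply at c: ¬A⊑C
   open: L(c) ⊇ {C, ¬A, ¬B} — c ∉ A possible
2. c : B?  L(c) = {¬A} ∪ {¬B}
   apply at c: ¬A⊑C
   open: L(c) ⊇ {C, ¬A, ¬B} — c ∉ B possible
3. c : C?  L(c) = {¬A} ∪ {¬C}
   clash {C, ¬C} at c — c ∈ C
4. Entailed for c: {C}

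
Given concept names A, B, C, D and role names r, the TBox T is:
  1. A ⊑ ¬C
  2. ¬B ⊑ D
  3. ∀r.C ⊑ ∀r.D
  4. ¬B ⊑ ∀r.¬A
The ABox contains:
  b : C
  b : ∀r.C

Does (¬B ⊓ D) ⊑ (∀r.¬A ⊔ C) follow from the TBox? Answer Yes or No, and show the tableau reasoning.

Yes

1. (¬B ⊓ D) ⊑ (∀r.¬A ⊔ C)  ⇔  ((¬B ⊓ D) ⊓ (∃r.A ⊓ ¬C)) unsat w.r.t. T
   all branches close; clash {A, ¬A} at an ∃-successor
2. Hence (¬B ⊓ D) ⊑ (∀r.¬A ⊔ C): entailed.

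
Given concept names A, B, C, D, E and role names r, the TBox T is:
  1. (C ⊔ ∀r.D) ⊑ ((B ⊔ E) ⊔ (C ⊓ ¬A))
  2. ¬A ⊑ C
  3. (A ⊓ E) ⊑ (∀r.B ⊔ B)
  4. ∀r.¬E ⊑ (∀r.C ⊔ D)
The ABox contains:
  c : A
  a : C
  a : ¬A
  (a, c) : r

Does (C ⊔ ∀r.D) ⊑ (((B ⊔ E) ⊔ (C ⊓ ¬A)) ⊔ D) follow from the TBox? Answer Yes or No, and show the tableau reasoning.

Yes

1. (C ⊔ ∀r.D) ⊑ (((B ⊔ E) ⊔ (C ⊓ ¬A)) ⊔ D)  ⇔  ((C ⊔ ∀r.D) ⊓ (((¬B ⊓ ¬E) ⊓ (¬C ⊔ A)) ⊓ ¬D)) unsat w.r.t. T
   all branches close; clash {B, ¬B} at x₀
2. Hence (C ⊔ ∀r.D) ⊑ (((B ⊔ E) ⊔ (C ⊓ ¬A)) ⊔ D): entailed.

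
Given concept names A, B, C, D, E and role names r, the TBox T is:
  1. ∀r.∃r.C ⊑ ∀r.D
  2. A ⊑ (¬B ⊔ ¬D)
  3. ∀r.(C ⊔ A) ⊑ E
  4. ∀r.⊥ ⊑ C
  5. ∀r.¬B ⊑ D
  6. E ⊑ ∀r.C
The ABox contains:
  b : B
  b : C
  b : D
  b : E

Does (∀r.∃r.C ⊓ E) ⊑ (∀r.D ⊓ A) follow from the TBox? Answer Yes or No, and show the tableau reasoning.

No

1. (∀r.∃r.C ⊓ E) ⊑ (∀r.D ⊓ A)  ⇔  ((∀r.∃r.C ⊓ E) ⊓ (∃r.¬D ⊔ ¬A)) unsat w.r.t. T
   apply at x₀: ∀r.∃r.C⊑∀r.D; E⊑∀r.C
   open: L(x₀) ⊇ {E, ¬A, ∀r.C, ∀r.D, ∀r.∃r.C, …} (+ ∃-successors)
2. Hence (∀r.∃r.C ⊓ E) ⊑ (∀r.D ⊓ A): not entailed.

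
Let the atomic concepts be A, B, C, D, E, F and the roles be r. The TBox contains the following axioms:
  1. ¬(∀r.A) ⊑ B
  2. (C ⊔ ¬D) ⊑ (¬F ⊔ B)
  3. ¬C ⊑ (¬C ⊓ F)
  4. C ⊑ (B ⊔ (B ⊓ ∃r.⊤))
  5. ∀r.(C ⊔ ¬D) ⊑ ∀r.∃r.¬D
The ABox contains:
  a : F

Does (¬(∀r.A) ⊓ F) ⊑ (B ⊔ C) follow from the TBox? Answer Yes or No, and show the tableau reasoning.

1. (¬(∀r.A) ⊓ F) ⊑ (B ⊔ C)  ⇔  ((∃r.¬A ⊓ F) ⊓ (¬B ⊓ ¬C)) unsat w.r.t. T
   all branches close; clash {B, ¬B} at x₀
2. Hence (¬(∀r.A) ⊓ F) ⊑ (B ⊔ C): entailed.

Yes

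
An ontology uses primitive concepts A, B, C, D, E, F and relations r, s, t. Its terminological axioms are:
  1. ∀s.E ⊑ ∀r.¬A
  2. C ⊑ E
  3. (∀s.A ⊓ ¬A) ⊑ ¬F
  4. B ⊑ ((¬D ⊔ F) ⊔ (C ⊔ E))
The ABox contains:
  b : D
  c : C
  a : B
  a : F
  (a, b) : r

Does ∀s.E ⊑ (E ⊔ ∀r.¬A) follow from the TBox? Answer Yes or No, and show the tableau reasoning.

Yes

1. ∀s.E ⊑ (E ⊔ ∀r.¬A)  ⇔  (∀s.E ⊓ (¬E ⊓ ∃r.A)) unsat w.r.t. T
   all branches close; clash {E, ¬E} at x₀
2. Hence ∀s.E ⊑ (E ⊔ ∀r.¬A): entailed.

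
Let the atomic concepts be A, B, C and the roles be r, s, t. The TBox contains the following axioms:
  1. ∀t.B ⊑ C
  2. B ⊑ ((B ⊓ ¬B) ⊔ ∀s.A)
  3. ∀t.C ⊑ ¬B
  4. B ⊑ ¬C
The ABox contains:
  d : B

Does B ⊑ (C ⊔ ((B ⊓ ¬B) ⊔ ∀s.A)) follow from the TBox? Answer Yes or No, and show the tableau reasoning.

Yes

1. B ⊑ (C ⊔ ((B ⊓ ¬B) ⊔ ∀s.A))  ⇔  (B ⊓ (¬C ⊓ ((¬B ⊔ B) ⊓ ∃s.¬A))) unsat w.r.t. T
   all branches close; clash {C, ¬C} at x₀
2. Hence B ⊑ (C ⊔ ((B ⊓ ¬B) ⊔ ∀s.A)): entailed.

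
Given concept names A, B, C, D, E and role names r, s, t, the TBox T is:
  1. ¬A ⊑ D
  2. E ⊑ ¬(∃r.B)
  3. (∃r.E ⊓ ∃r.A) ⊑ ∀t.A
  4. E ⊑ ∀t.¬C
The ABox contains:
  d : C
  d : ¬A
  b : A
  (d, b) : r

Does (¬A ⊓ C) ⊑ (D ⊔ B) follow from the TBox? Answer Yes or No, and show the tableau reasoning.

1. (¬A ⊓ C) ⊑ (D ⊔ B)  ⇔  ((¬A ⊓ C) ⊓ (¬D ⊓ ¬B)) unsat w.r.t. T
   all branches close; clash {D, ¬D} at x₀
2. Hence (¬A ⊓ C) ⊑ (D ⊔ B): entailed.

Yes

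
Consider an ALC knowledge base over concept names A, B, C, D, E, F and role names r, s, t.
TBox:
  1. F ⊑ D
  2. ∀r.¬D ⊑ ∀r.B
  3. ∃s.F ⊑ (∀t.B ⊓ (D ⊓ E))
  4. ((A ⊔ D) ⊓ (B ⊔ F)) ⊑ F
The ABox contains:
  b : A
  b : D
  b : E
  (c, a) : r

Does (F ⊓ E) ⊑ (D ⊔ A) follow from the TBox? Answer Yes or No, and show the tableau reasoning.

1. (F ⊓ E) ⊑ (D ⊔ A)  ⇔  ((F ⊓ E) ⊓ (¬D ⊓ ¬A)) unsat w.r.t. T
   all branches close; clash {D, ¬D} at x₀
2. Hence (F ⊓ E) ⊑ (D ⊔ A): entailed.

Yes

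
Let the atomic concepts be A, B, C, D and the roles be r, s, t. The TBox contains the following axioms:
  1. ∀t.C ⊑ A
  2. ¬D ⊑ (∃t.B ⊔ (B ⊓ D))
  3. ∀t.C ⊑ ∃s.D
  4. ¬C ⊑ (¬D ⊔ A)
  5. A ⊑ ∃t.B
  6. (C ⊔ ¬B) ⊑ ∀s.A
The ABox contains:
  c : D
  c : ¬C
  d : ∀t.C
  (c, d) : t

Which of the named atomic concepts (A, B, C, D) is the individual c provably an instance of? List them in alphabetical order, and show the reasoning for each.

1. c : A?  L(c) = {D, ¬C} ∪ {¬A}
   clash {A, ¬A} at c — c ∈ A
2. c : B?  L(c) = {D, ¬C} ∪ {¬B}
   apply at c: ¬C⊑(¬D ⊔ A)
   open: L(c) ⊇ {A, D, ¬B, ¬C, ∀s.A, …} (+ ∃-successors) — c ∉ B possible
3. c : C?  L(c) = {D, ¬C} ∪ {¬C}
   apply at c: ¬C⊑(¬D ⊔ A)
   open: L(c) ⊇ {A, B, D, ¬C, ∃t.B, …} (+ ∃-successors) — c ∉ C possible
4. c : D?  L(c) = {D, ¬C} ∪ {¬D}
   clash {D, ¬D} at c — c ∈ D
5. Entailed for c: {A, D}

{A, D}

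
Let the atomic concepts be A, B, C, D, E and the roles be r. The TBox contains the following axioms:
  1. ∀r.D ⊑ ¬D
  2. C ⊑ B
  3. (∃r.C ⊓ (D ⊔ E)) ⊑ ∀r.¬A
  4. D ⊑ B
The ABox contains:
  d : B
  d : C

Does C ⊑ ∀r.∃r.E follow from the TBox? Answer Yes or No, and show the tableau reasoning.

1. C ⊑ ∀r.∃r.E  ⇔  (C ⊓ ∃r.∀r.¬E) unsat w.r.t. T
   apply at x₀: C⊑B
   open: L(x₀) ⊇ {B, C, ∀r.¬C, ∃r.¬D, ∃r.∀r.¬E} (+ ∃-successors)
2. Hence C ⊑ ∀r.∃r.E: not entailed.

No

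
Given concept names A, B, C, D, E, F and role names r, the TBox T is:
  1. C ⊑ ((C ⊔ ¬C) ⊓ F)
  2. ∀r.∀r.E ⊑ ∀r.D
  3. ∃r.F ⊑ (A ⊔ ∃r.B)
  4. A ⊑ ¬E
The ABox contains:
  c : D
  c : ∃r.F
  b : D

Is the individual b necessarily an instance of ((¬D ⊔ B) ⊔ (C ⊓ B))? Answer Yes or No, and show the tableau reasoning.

1. b : ((¬D ⊔ B) ⊔ (C ⊓ B))?  L(b) = {D} ∪ {((D ⊓ ¬B) ⊓ (¬C ⊔ ¬B))}
   open: L(b) ⊇ {D, ¬A, ¬B, ¬C, ∀r.¬F, …} (+ ∃-successors) — b ∉ ((¬D ⊔ B) ⊔ (C ⊓ B)) possible
2. Hence b : ((¬D ⊔ B) ⊔ (C ⊓ B)): not entailed.

No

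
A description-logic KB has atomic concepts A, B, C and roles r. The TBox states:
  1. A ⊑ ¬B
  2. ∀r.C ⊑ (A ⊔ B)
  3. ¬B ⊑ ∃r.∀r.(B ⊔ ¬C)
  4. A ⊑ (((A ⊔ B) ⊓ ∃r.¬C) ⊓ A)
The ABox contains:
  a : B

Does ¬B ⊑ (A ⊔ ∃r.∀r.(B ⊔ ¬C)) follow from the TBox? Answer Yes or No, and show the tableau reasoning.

Yes

1. ¬B ⊑ (A ⊔ ∃r.∀r.(B ⊔ ¬C))  ⇔  (¬B ⊓ (¬A ⊓ ∀r.∃r.(¬B ⊓ C))) unsat w.r.t. T
   all branches close; clash {B, ¬B} at x₀
2. Hence ¬B ⊑ (A ⊔ ∃r.∀r.(B ⊔ ¬C)): entailed.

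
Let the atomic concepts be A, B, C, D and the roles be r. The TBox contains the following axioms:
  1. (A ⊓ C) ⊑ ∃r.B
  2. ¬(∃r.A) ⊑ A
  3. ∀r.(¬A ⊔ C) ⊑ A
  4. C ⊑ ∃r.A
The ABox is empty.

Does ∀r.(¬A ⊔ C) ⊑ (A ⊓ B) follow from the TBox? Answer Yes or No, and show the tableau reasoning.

No

1. ∀r.(¬A ⊔ C) ⊑ (A ⊓ B)  ⇔  (∀r.(¬A ⊔ C) ⊓ (¬A ⊔ ¬B)) unsat w.r.t. T
   apply at x₀: ∀r.(¬A ⊔ C)⊑A
   open: L(x₀) ⊇ {A, ¬B, ¬C, ∀r.(¬A ⊔ C), ∃r.A} (+ ∃-successors)
2. Hence ∀r.(¬A ⊔ C) ⊑ (A ⊓ B): not entailed.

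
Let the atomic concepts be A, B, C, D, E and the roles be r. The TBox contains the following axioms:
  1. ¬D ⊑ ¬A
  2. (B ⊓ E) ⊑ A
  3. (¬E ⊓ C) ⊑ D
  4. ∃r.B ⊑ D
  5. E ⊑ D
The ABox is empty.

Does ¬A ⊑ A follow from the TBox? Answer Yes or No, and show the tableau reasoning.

1. ¬A ⊑ A  ⇔  (¬A ⊓ ¬A) unsat w.r.t. T
   open: L(x₀) ⊇ {¬A, ¬C, ¬E, ∀r.¬B}
2. Hence ¬A ⊑ A: not entailed.

No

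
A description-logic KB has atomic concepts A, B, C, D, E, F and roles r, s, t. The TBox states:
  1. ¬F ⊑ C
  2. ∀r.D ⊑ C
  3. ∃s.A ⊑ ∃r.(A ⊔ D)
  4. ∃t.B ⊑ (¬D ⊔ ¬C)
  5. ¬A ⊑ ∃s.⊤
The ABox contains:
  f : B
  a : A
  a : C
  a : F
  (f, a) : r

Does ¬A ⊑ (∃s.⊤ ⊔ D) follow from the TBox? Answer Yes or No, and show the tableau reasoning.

1. ¬A ⊑ (∃s.⊤ ⊔ D)  ⇔  (¬A ⊓ (∀s.⊥ ⊓ ¬D)) unsat w.r.t. T
   all branches close; clash ⊥ at an ∃-successor
2. Hence ¬A ⊑ (∃s.⊤ ⊔ D): entailed.

Yes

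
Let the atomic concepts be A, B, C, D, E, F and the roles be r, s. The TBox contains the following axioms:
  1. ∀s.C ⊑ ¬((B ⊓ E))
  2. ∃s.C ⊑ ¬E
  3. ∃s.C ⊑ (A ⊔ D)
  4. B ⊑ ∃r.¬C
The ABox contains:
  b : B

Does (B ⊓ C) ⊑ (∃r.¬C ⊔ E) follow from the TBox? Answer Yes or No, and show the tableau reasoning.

Yes

1. (B ⊓ C) ⊑ (∃r.¬C ⊔ E)  ⇔  ((B ⊓ C) ⊓ (∀r.C ⊓ ¬E)) unsat w.r.t. T
   all branches close; clash {C, ¬C} at an ∃-successor
2. Hence (B ⊓ C) ⊑ (∃r.¬C ⊔ E): entailed.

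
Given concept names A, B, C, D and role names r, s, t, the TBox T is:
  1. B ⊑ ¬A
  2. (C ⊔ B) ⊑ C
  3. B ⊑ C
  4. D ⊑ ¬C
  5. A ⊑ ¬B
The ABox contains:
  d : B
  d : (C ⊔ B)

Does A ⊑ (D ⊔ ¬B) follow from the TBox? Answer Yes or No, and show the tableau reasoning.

1. A ⊑ (D ⊔ ¬B)  ⇔  (A ⊓ (¬D ⊓ B)) unsat w.r.t. T
   all branches close; clash {B, ¬B} at x₀
2. Hence A ⊑ (D ⊔ ¬B): entailed.

Yes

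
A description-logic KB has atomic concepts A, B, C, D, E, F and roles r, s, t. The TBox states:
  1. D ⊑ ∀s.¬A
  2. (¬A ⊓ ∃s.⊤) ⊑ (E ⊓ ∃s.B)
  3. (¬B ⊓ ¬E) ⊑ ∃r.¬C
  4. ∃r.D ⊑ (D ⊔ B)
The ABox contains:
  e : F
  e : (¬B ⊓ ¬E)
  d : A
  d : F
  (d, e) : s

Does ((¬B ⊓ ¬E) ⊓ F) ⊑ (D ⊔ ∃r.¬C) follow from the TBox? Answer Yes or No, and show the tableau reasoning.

1. ((¬B ⊓ ¬E) ⊓ F) ⊑ (D ⊔ ∃r.¬C)  ⇔  (((¬B ⊓ ¬E) ⊓ F) ⊓ (¬D ⊓ ∀r.C)) unsat w.r.t. T
   all branches close; clash {E, ¬E} at x₀
2. Hence ((¬B ⊓ ¬E) ⊓ F) ⊑ (D ⊔ ∃r.¬C): entailed.

Yes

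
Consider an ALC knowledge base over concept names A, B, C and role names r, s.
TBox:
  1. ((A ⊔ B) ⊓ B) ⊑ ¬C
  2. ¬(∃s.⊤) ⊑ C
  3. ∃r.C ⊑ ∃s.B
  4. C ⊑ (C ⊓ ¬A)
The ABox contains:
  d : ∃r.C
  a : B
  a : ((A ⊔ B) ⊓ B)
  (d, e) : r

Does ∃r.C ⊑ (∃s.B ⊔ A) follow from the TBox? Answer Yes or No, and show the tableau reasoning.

1. ∃r.C ⊑ (∃s.B ⊔ A)  ⇔  (∃r.C ⊓ (∀s.¬B ⊓ ¬A)) unsat w.r.t. T
   all branches close; clash {C, ¬C} at x₀
2. Hence ∃r.C ⊑ (∃s.B ⊔ A): entailed.

Yes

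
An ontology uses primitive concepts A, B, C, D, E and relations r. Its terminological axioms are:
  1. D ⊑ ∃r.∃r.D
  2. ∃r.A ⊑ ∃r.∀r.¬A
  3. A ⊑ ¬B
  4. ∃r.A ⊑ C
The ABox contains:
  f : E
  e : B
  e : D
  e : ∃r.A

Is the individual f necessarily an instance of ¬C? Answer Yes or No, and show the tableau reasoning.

No

1. f : ¬C?  L(f) = {E} ∪ {C}
   open: L(f) ⊇ {C, E, ¬A, ¬D, ∀r.¬A} — f ∉ ¬C possible
2. Hence f : ¬C: not entailed.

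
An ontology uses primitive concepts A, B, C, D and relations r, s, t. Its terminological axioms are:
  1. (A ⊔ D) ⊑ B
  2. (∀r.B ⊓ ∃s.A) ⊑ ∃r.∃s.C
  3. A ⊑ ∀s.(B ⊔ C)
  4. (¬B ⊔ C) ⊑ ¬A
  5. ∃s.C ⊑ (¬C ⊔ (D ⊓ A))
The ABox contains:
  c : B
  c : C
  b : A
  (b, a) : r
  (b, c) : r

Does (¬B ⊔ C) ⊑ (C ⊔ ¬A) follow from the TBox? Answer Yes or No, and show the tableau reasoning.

1. (¬B ⊔ C) ⊑ (C ⊔ ¬A)  ⇔  ((¬B ⊔ C) ⊓ (¬C ⊓ A)) unsat w.r.t. T
   all branches close; clash {C, ¬C} at x₀
2. Hence (¬B ⊔ C) ⊑ (C ⊔ ¬A): entailed.

Yes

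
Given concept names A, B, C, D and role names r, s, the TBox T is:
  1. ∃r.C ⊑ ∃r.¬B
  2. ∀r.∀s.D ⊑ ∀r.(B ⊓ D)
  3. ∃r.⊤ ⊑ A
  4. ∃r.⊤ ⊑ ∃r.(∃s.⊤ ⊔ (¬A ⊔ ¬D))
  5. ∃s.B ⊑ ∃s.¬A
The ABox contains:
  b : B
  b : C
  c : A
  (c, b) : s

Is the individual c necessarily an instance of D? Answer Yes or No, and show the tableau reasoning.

1. c : D?  L(c) = {A} ∪ {¬D}
   open: L(c) ⊇ {A, ¬D, ∀r.¬C, ∃r.(∃s.⊤ ⊔ (¬A ⊔ ¬D)), ∃r.∃s.¬D, …} (+ ∃-successors) — c ∉ D possible
2. Hence c : D: not entailed.

No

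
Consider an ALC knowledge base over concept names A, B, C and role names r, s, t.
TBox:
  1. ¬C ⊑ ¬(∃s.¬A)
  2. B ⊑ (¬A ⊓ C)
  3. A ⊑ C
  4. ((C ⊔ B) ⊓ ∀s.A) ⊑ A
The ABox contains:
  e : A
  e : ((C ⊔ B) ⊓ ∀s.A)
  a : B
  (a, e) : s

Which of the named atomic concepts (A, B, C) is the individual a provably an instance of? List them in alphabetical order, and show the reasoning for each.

1. a : A?  L(a) = {B} ∪ {¬A}
   apply at a: B⊑(¬A ⊓ C)
   open: L(a) ⊇ {B, C, ¬A, ∃s.¬A} (+ ∃-successors) — a ∉ A possible
2. a : B?  L(a) = {B} ∪ {¬B}
   clash {B, ¬B} at a — a ∈ B
3. a : C?  L(a) = {B} ∪ {¬C}
   clash {C, ¬C} at a — a ∈ C
4. Entailed for a: {B, C}

{B, C}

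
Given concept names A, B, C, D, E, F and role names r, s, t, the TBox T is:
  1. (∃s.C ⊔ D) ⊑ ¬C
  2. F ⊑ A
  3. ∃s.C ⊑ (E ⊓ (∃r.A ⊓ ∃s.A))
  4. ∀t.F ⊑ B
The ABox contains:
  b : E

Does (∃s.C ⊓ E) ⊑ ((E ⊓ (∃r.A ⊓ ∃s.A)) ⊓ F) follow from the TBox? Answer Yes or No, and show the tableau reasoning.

No

1. (∃s.C ⊓ E) ⊑ ((E ⊓ (∃r.A ⊓ ∃s.A)) ⊓ F)  ⇔  ((∃s.C ⊓ E) ⊓ ((¬E ⊔ (∀r.¬A ⊔ ∀s.¬A)) ⊔ ¬F)) unsat w.r.t. T
   apply at x₀: ∃s.C⊑(E ⊓ (∃r.A ⊓ ∃s.A))
   open: L(x₀) ⊇ {E, ¬C, ¬F, ∃r.A, ∃s.A, …} (+ ∃-successors)
2. Hence (∃s.C ⊓ E) ⊑ ((E ⊓ (∃r.A ⊓ ∃s.A)) ⊓ F): not entailed.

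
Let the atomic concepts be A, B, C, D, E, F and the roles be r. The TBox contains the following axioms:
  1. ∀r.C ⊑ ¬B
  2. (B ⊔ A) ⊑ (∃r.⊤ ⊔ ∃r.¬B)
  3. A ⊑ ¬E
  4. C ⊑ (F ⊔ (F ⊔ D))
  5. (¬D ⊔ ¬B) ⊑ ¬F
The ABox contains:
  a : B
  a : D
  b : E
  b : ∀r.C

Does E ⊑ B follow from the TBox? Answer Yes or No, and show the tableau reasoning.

No

1. E ⊑ B  ⇔  (E ⊓ ¬B) unsat w.r.t. T
   open: L(x₀) ⊇ {E, ¬A, ¬B, ¬C, ¬F}
2. Hence E ⊑ B: not entailed.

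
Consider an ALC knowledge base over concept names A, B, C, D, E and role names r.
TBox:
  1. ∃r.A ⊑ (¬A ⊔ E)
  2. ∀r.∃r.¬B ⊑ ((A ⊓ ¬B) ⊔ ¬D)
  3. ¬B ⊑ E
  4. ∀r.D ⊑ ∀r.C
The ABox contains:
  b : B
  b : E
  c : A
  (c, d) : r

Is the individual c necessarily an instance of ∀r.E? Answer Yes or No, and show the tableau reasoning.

1. c : ∀r.E?  L(c) = {A} ∪ {∃r.¬E}
   open: L(c) ⊇ {A, B, ∀r.¬A, ∃r.¬D, ∃r.¬E, …} (+ ∃-successors) — c ∉ ∀r.E possible
2. Hence c : ∀r.E: not entailed.

No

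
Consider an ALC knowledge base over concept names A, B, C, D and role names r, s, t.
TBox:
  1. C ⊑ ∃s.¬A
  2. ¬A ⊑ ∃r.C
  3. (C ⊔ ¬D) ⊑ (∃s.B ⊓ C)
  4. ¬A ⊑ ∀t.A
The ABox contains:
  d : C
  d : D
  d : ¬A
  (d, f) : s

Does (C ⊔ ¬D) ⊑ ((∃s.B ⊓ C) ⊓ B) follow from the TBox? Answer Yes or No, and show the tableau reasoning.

1. (C ⊔ ¬D) ⊑ ((∃s.B ⊓ C) ⊓ B)  ⇔  ((C ⊔ ¬D) ⊓ ((∀s.¬B ⊔ ¬C) ⊔ ¬B)) unsat w.r.t. T
   apply at x₀: (C ⊔ ¬D)⊑(∃s.B ⊓ C)
   open: L(x₀) ⊇ {A, C, ¬B, ∃s.B, ∃s.¬A} (+ ∃-successors)
2. Hence (C ⊔ ¬D) ⊑ ((∃s.B ⊓ C) ⊓ B): not entailed.

No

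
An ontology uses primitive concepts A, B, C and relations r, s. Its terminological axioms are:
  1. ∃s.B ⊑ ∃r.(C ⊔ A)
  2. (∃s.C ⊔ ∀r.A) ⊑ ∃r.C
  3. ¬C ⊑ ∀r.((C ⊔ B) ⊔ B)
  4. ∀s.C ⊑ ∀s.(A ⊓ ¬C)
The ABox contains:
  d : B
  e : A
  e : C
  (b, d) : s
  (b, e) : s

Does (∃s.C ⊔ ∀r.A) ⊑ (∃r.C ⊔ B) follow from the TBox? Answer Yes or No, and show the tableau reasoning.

1. (∃s.C ⊔ ∀r.A) ⊑ (∃r.C ⊔ B)  ⇔  ((∃s.C ⊔ ∀r.A) ⊓ (∀r.¬C ⊓ ¬B)) unsat w.r.t. T
   all branches close; clash {C, ¬C} at an ∃-successor
2. Hence (∃s.C ⊔ ∀r.A) ⊑ (∃r.C ⊔ B): entailed.

Yes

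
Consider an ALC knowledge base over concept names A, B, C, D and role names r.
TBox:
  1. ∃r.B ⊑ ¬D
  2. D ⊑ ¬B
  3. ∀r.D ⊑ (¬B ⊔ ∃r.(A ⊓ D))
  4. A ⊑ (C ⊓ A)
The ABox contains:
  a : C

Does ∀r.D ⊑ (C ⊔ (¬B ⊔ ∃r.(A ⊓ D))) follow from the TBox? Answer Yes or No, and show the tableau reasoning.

1. ∀r.D ⊑ (C ⊔ (¬B ⊔ ∃r.(A ⊓ D)))  ⇔  (∀r.D ⊓ (¬C ⊓ (B ⊓ ∀r.(¬A ⊔ ¬D)))) unsat w.r.t. T
   all branches close; clash {C, ¬C} at x₀
2. Hence ∀r.D ⊑ (C ⊔ (¬B ⊔ ∃r.(A ⊓ D))): entailed.

Yes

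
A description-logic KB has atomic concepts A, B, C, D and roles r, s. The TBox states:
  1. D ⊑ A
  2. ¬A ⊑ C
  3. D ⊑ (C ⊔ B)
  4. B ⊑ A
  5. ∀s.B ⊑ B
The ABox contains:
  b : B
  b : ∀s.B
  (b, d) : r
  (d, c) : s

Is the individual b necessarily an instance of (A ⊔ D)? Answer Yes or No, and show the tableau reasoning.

Yes

1. b : (A ⊔ D)?  L(b) = {B, ∀s.B} ∪ {(¬A ⊓ ¬D)}
   clash {A, ¬A} at b — b ∈ (A ⊔ D)
2. Hence b : (A ⊔ D): entailed.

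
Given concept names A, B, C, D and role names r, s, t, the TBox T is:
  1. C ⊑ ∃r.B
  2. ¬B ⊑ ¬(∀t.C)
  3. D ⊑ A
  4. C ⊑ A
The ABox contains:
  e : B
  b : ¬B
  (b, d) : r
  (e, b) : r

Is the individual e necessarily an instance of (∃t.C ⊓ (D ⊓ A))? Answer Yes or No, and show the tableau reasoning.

No

1. e : (∃t.C ⊓ (D ⊓ A))?  L(e) = {B} ∪ {(∀t.¬C ⊔ (¬D ⊔ ¬A))}
   open: L(e) ⊇ {B, ¬C, ¬D, ∀t.¬C} — e ∉ (∃t.C ⊓ (D ⊓ A)) possible
2. Hence e : (∃t.C ⊓ (D ⊓ A)): not entailed.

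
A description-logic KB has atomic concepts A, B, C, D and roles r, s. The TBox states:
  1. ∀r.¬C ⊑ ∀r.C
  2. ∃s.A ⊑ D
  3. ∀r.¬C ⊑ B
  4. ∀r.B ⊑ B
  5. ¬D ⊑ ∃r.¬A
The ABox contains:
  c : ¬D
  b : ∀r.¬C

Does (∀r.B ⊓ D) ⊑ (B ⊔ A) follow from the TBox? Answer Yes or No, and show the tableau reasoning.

1. (∀r.B ⊓ D) ⊑ (B ⊔ A)  ⇔  ((∀r.B ⊓ D) ⊓ (¬B ⊓ ¬A)) unsat w.r.t. T
   all branches close; clash {B, ¬B} at x₀
2. Hence (∀r.B ⊓ D) ⊑ (B ⊔ A): entailed.

Yes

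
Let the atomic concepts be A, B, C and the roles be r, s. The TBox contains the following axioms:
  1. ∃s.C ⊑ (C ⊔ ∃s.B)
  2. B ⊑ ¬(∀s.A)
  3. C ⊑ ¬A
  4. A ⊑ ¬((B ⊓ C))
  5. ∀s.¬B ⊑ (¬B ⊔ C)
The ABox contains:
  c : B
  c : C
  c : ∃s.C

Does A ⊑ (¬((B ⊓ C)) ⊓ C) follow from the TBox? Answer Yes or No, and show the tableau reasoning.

1. A ⊑ (¬((B ⊓ C)) ⊓ C)  ⇔  (A ⊓ ((B ⊓ C) ⊔ ¬C)) unsat w.r.t. T
   apply at x₀: A⊑¬((B ⊓ C))
   open: L(x₀) ⊇ {A, ¬B, ¬C, ∀s.¬C, ∃s.B} (+ ∃-successors)
2. Hence A ⊑ (¬((B ⊓ C)) ⊓ C): not entailed.

No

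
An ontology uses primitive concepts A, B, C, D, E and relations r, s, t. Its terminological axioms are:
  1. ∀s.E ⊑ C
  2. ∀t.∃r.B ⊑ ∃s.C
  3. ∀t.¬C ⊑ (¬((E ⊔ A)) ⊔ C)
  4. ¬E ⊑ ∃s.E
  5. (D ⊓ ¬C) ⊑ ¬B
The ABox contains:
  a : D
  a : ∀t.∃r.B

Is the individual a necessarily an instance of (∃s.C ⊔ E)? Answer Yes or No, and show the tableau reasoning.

Yes

1. a : (∃s.C ⊔ E)?  L(a) = {D, ∀t.∃r.B} ∪ {(∀s.¬C ⊓ ¬E)}
   clash {C, ¬C} at an ∃-successor — a ∈ (∃s.C ⊔ E)
2. Hence a : (∃s.C ⊔ E): entailed.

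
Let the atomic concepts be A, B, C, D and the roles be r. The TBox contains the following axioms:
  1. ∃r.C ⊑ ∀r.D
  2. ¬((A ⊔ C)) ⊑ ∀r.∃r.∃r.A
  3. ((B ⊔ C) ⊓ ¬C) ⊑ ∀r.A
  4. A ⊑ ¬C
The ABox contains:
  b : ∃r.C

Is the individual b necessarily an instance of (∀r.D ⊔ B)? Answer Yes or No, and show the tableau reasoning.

Yes

1. b : (∀r.D ⊔ B)?  L(b) = {∃r.C} ∪ {(∃r.¬D ⊓ ¬B)}
   clash {D, ¬D} at an ∃-successor — b ∈ (∀r.D ⊔ B)
2. Hence b : (∀r.D ⊔ B): entailed.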